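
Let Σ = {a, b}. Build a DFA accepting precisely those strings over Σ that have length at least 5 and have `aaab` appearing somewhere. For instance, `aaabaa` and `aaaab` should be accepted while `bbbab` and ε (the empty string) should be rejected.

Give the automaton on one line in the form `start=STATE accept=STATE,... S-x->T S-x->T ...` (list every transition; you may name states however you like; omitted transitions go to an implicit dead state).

start=q0 accept=q9 q0-a->q1 q0-b->q2 q1-a->q3 q1-b->q2 q2-a->q4 q2-b->q2 q3-a->q5 q3-b->q2 q4-a->q6 q4-b->q2 q5-a->q7 q5-b->q8 q6-a->q7 q6-b->q2 q7-a->q7 q7-b->q9 q8-a->q9 q8-b->q9 q9-a->q9 q9-b->q9

Handle the two conditions separately and then intersect. The first has 7 states tracking the input length, saturating at 6; the second has 5 states tracking whether and how much of `aaab` has been seen. A product state is a pair (one from each), accepting exactly when both do. After merging equivalent states the machine shrinks.
10 states suffice.
        a   b  
>  q0   q1  q2 
   q1   q3  q2 
   q2   q4  q2 
   q3   q5  q2 
   q4   q6  q2 
   q5   q7  q8 
   q6   q7  q2 
   q7   q7  q9 
   q8   q9  q9 
 * q9   q9  q9 
(> = start, * = accepting)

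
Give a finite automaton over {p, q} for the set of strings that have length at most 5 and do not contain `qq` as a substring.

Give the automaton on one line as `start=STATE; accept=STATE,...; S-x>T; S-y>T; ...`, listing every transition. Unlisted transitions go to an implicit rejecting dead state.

start=S0; accept=S0,S1,S2,S3,S4,S6,S7,S8,S9,S10; S0-p>S1; S0-q>S2; S1-p>S3; S1-q>S4; S2-p>S3; S2-q>S5; S3-p>S6; S3-q>S7; S4-p>S6; S4-q>S5; S5-p>S5; S5-q>S5; S6-p>S8; S6-q>S9; S7-p>S8; S7-q>S5; S8-p>S10; S8-q>S10; S9-p>S10; S9-q>S5; S10-p>S5; S10-q>S5

Build one automaton per condition and run them in lockstep. One (7 states) tracks the input length, saturating at 6; the other (3 states) tracks partial matches of the forbidden pattern `qq`. Each combined state is a pair, one component from each; accept when both components accept. Equivalent product states are then merged.
          p    q  
>* S0     S1   S2 
 * S1     S3   S4 
 * S2     S3   S5 
 * S3     S6   S7 
 * S4     S6   S5 
   S5     S5   S5 
 * S6     S8   S9 
 * S7     S8   S5 
 * S8    S10  S10 
 * S9    S10   S5 
 * S10    S5   S5 
(> = start, * = accepting)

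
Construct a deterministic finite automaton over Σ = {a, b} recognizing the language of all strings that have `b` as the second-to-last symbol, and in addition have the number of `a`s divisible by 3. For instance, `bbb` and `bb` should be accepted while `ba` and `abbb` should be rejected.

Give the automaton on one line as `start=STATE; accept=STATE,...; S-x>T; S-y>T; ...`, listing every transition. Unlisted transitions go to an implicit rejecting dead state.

start=q0; accept=q6,q13; q0-a>q1; q0-b>q2; q1-a>q3; q1-b>q4; q2-a>q5; q2-b>q6; q3-a>q7; q3-b>q8; q4-a>q9; q4-b>q10; q5-a>q3; q5-b>q4; q6-a>q5; q6-b>q6; q7-a>q11; q7-b>q12; q8-a>q13; q8-b>q14; q9-a>q7; q9-b>q8; q10-a>q9; q10-b>q10; q11-a>q3; q11-b>q4; q12-a>q5; q12-b>q6; q13-a>q11; q13-b>q12; q14-a>q13; q14-b>q14

Run two small machines in parallel and take their product. One (7 states) tracks the last 2 symbols read; the other (3 states) tracks the count of `a`s modulo 3. Each combined state is a pair, one component from each; accept when both components accept.
15 states suffice.
          a    b  
>  q0     q1   q2 
   q1     q3   q4 
   q2     q5   q6 
   q3     q7   q8 
   q4     q9  q10 
   q5     q3   q4 
 * q6     q5   q6 
   q7    q11  q12 
   q8    q13  q14 
   q9     q7   q8 
   q10    q9  q10 
   q11    q3   q4 
   q12    q5   q6 
 * q13   q11  q12 
   q14   q13  q14 
(> = start, * = accepting)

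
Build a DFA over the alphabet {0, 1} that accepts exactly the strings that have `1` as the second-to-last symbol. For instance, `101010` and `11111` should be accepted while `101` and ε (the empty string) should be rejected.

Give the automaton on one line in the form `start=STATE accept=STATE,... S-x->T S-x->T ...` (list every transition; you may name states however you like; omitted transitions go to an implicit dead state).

Because acceptance depends on a position counted from the end, the machine has to buffer the most recent 2 symbols. Make each state the string of the last up-to-2 symbols read; on input `x` shift the window left and append `x`. Accept when the buffered window has length 2 and begins with `1`.
With 7 states:
        0   1  
>  q0   q1  q2 
   q1   q3  q4 
   q2   q5  q6 
   q3   q3  q4 
   q4   q5  q6 
 * q5   q3  q4 
 * q6   q5  q6 
(> = start, * = accepting)

start=q0 accept=q5,q6 q0-0->q1 q0-1->q2 q1-0->q3 q1-1->q4 q2-0->q5 q2-1->q6 q3-0->q3 q3-1->q4 q4-0->q5 q4-1->q6 q5-0->q3 q5-1->q4 q6-0->q5 q6-1->q6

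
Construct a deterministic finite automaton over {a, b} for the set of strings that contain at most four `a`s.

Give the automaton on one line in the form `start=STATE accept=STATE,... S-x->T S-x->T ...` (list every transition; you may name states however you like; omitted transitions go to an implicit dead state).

Only the number of `a`s matters, and only up to 5. Make a chain S0 → S1 → S2 → S3 → S4 → S5 advanced by each `a` (with S5 absorbing); every other symbol self-loops. The accepting set is {S0, S1, S2, S3, S4}.
With 6 states:
        a   b  
>* S0   S1  S0 
 * S1   S2  S1 
 * S2   S3  S2 
 * S3   S4  S3 
 * S4   S5  S4 
   S5   S5  S5 
(> = start, * = accepting)

start=S0 accept=S0,S1,S2,S3,S4 S0-a->S1 S0-b->S0 S1-a->S2 S1-b->S1 S2-a->S3 S2-b->S2 S3-a->S4 S3-b->S3 S4-a->S5 S4-b->S4 S5-a->S5 S5-b->S5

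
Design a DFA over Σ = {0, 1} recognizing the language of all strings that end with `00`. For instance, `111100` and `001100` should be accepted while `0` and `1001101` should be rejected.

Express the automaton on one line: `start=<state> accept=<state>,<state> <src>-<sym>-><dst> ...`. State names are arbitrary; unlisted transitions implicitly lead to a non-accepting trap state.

Remember how much of `00` the current input suffix matches. State A means no match yet; B means the last symbol is `0`; C means the last 2 symbols are `00`. Only C accepts. On a mismatch, fall back to the longest proper suffix that is still a prefix of `00`.
With 3 states:
       0  1 
>  A   B  A 
   B   C  A 
 * C   C  A 
(> = start, * = accepting)

start=A accept=C A-0->B A-1->A B-0->C B-1->A C-0->C C-1->A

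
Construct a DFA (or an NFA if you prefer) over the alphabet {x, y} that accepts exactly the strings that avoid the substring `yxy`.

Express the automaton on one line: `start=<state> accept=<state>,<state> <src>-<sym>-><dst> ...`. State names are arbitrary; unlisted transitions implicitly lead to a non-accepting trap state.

This is the complement of 'contains `yxy`'. Use the same substring-matching states — S0 through S3 holding how much of `yxy` has just been matched — but flip the accepting set: everything except the trap S3 accepts.
4 states suffice.
        x   y  
>* S0   S0  S1 
 * S1   S2  S1 
 * S2   S0  S3 
   S3   S3  S3 
(> = start, * = accepting)

start=S0 accept=S0,S1,S2 S0-x->S0 S0-y->S1 S1-x->S2 S1-y->S1 S2-x->S0 S2-y->S3 S3-x->S3 S3-y->S3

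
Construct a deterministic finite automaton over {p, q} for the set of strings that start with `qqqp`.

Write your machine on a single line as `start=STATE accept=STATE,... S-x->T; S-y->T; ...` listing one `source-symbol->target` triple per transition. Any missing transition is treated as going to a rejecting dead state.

start=s0; accept=s4; s0-p->s5; s0-q->s1; s1-p->s5; s1-q->s2; s2-p->s5; s2-q->s3; s3-p->s4; s3-q->s5; s4-p->s4; s4-q->s4; s5-p->s5; s5-q->s5

Check the first 4 symbols one by one: s0 through s3 record how many have matched `qqqp` so far; any wrong symbol goes to the dead state s5. After all 4 match we enter the accepting sink s4.
6 states suffice.
        p   q  
>  s0   s5  s1 
   s1   s5  s2 
   s2   s5  s3 
   s3   s4  s5 
 * s4   s4  s4 
   s5   s5  s5 
(> = start, * = accepting)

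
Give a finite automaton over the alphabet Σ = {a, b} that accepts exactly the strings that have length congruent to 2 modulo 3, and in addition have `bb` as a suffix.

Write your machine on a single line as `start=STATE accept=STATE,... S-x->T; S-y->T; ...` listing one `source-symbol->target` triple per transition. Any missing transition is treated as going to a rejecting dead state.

Run two small machines in parallel and take their product. One (3 states) tracks the input length modulo 3; the other (3 states) tracks how much of the suffix `bb` has currently been matched. Each combined state is a pair, one component from each; accept when both components accept.
9 states suffice.
        a   b  
>  s0   s1  s2 
   s1   s3  s4 
   s2   s3  s5 
   s3   s0  s6 
   s4   s0  s7 
 * s5   s0  s7 
   s6   s1  s8 
   s7   s1  s8 
   s8   s3  s5 
(> = start, * = accepting)

start=s0; accept=s5; s0-a->s1; s0-b->s2; s1-a->s3; s1-b->s4; s2-a->s3; s2-b->s5; s3-a->s0; s3-b->s6; s4-a->s0; s4-b->s7; s5-a->s0; s5-b->s7; s6-a->s1; s6-b->s8; s7-a->s1; s7-b->s8; s8-a->s3; s8-b->s5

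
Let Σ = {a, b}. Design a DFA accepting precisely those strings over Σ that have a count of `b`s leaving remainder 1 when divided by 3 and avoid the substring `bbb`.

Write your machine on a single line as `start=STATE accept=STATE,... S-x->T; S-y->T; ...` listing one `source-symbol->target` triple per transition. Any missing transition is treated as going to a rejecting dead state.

Build one automaton per condition and run them in lockstep. One (3 states) tracks the count of `b`s modulo 3; the other (4 states) tracks partial matches of the forbidden pattern `bbb`. Each combined state is a pair, one component from each; accept when both components accept. Minimizing collapses redundant product states.
A 10-state machine:
        a   b  
>  S0   S0  S1 
 * S1   S2  S3 
 * S2   S2  S4 
   S3   S5  S6 
   S4   S5  S7 
   S5   S5  S8 
   S6   S6  S6 
   S7   S0  S6 
   S8   S0  S9 
 * S9   S2  S6 
(> = start, * = accepting)

start=S0; accept=S1,S2,S9; S0-a->S0; S0-b->S1; S1-a->S2; S1-b->S3; S2-a->S2; S2-b->S4; S3-a->S5; S3-b->S6; S4-a->S5; S4-b->S7; S5-a->S5; S5-b->S8; S6-a->S6; S6-b->S6; S7-a->S0; S7-b->S6; S8-a->S0; S8-b->S9; S9-a->S2; S9-b->S6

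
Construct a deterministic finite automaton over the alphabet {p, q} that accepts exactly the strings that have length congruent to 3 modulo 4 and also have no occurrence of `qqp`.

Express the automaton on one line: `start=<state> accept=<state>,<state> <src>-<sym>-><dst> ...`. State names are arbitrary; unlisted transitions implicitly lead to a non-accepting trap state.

start=A accept=G,H,I A-p->B A-q->C B-p->D B-q->E C-p->D C-q->F D-p->G D-q->H E-p->G E-q->I F-p->J F-q->I G-p->A G-q->K H-p->A H-q->L I-p->J I-q->L J-p->J J-q->J K-p->B K-q->M L-p->J L-q->M M-p->J M-q->F

Run two small machines in parallel and take their product. One (4 states) tracks the input length modulo 4; the other (4 states) tracks partial matches of the forbidden pattern `qqp`. Each combined state is a pair, one component from each; accept when both components accept. Minimizing collapses redundant product states.
With 13 states:
       p  q 
>  A   B  C 
   B   D  E 
   C   D  F 
   D   G  H 
   E   G  I 
   F   J  I 
 * G   A  K 
 * H   A  L 
 * I   J  L 
   J   J  J 
   K   B  M 
   L   J  M 
   M   J  F 
(> = start, * = accepting)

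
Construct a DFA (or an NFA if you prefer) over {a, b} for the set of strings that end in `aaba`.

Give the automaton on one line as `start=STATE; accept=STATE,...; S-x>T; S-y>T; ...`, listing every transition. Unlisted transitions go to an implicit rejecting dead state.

start=s0; accept=s4; s0-a>s1; s0-b>s0; s1-a>s2; s1-b>s0; s2-a>s2; s2-b>s3; s3-a>s4; s3-b>s0; s4-a>s2; s4-b>s0

Let each state record the length of the longest suffix of the input read so far that is also a prefix of `aaba`. s1 means the last symbol is `a`; s2 means the last 2 symbols are `aa`; s3 means the last 3 symbols are `aab`; s4 means the last 4 symbols are `aaba`. Accept only at s4, where the string currently ends in `aaba`.
5 states suffice.
        a   b  
>  s0   s1  s0 
   s1   s2  s0 
   s2   s2  s3 
   s3   s4  s0 
 * s4   s2  s0 
(> = start, * = accepting)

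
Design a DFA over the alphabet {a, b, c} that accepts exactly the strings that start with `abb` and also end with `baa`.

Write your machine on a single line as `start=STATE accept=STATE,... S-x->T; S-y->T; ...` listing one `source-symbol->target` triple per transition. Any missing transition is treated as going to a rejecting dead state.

Handle the two conditions separately and then intersect. The first has 5 states tracking whether the input so far still matches the prefix `abb`; the second has 4 states tracking how much of the suffix `baa` has currently been matched. A product state is a pair (one from each), accepting exactly when both do. Minimizing collapses redundant product states.
        a   b   c  
>  S0   S1  S2  S2 
   S1   S2  S3  S2 
   S2   S2  S2  S2 
   S3   S2  S4  S2 
   S4   S5  S4  S6 
   S5   S7  S4  S6 
   S6   S6  S4  S6 
 * S7   S6  S4  S6 
(> = start, * = accepting)

start=S0; accept=S7; S0-a->S1; S0-b->S2; S0-c->S2; S1-a->S2; S1-b->S3; S1-c->S2; S2-a->S2; S2-b->S2; S2-c->S2; S3-a->S2; S3-b->S4; S3-c->S2; S4-a->S5; S4-b->S4; S4-c->S6; S5-a->S7; S5-b->S4; S5-c->S6; S6-a->S6; S6-b->S4; S6-c->S6; S7-a->S6; S7-b->S4; S7-c->S6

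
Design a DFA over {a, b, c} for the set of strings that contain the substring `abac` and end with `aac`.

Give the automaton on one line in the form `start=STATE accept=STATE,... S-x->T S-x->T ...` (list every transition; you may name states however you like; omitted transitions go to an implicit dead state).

start=s0 accept=s7 s0-a->s1 s0-b->s0 s0-c->s0 s1-a->s1 s1-b->s2 s1-c->s0 s2-a->s3 s2-b->s0 s2-c->s0 s3-a->s1 s3-b->s2 s3-c->s4 s4-a->s5 s4-b->s4 s4-c->s4 s5-a->s6 s5-b->s4 s5-c->s4 s6-a->s6 s6-b->s4 s6-c->s7 s7-a->s5 s7-b->s4 s7-c->s4

Build one automaton per condition and run them in lockstep. One (5 states) tracks whether and how much of `abac` has been seen; the other (4 states) tracks how much of the suffix `aac` has currently been matched. Each combined state is a pair, one component from each; accept when both components accept. After merging equivalent states the machine shrinks.
8 states suffice.
        a   b   c  
>  s0   s1  s0  s0 
   s1   s1  s2  s0 
   s2   s3  s0  s0 
   s3   s1  s2  s4 
   s4   s5  s4  s4 
   s5   s6  s4  s4 
   s6   s6  s4  s7 
 * s7   s5  s4  s4 
(> = start, * = accepting)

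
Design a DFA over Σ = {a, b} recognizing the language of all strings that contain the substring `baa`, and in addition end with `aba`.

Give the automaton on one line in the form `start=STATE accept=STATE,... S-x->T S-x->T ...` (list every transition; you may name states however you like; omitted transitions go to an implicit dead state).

start=q0 accept=q5 q0-a->q0 q0-b->q1 q1-a->q2 q1-b->q1 q2-a->q3 q2-b->q1 q3-a->q3 q3-b->q4 q4-a->q5 q4-b->q6 q5-a->q3 q5-b->q4 q6-a->q3 q6-b->q6

Run two small machines in parallel and take their product. The first has 4 states tracking whether and how much of `baa` has been seen; the second has 4 states tracking how much of the suffix `aba` has currently been matched. A product state is a pair (one from each), accepting exactly when both do. Minimizing collapses redundant product states.
A 7-state machine:
        a   b  
>  q0   q0  q1 
   q1   q2  q1 
   q2   q3  q1 
   q3   q3  q4 
   q4   q5  q6 
 * q5   q3  q4 
   q6   q3  q6 
(> = start, * = accepting)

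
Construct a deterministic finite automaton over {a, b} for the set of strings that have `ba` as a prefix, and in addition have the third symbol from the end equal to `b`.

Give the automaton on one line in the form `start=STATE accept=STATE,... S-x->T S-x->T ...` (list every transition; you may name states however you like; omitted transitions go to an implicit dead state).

start=q0 accept=q4,q5,q9,q10 q0-a->q1 q0-b->q2 q1-a->q1 q1-b->q1 q2-a->q3 q2-b->q1 q3-a->q4 q3-b->q5 q4-a->q6 q4-b->q7 q5-a->q3 q5-b->q8 q6-a->q6 q6-b->q7 q7-a->q3 q7-b->q8 q8-a->q9 q8-b->q10 q9-a->q4 q9-b->q5 q10-a->q9 q10-b->q10

Run two small machines in parallel and take their product. One (4 states) tracks whether the input so far still matches the prefix `ba`; the other (15 states) tracks the last 3 symbols read. Each combined state is a pair, one component from each; accept when both components accept. After merging equivalent states the machine shrinks.
          a    b  
>  q0     q1   q2 
   q1     q1   q1 
   q2     q3   q1 
   q3     q4   q5 
 * q4     q6   q7 
 * q5     q3   q8 
   q6     q6   q7 
   q7     q3   q8 
   q8     q9  q10 
 * q9     q4   q5 
 * q10    q9  q10 
(> = start, * = accepting)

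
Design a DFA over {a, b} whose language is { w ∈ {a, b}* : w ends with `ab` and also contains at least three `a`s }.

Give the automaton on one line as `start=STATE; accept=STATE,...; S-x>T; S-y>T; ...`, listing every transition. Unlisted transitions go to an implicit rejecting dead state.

Handle the two conditions separately and then intersect. One (3 states) tracks how much of the suffix `ab` has currently been matched; the other (5 states) tracks the count of `a`s, saturating at 4. Each combined state is a pair, one component from each; accept when both components accept. Minimizing collapses redundant product states.
        a   b  
>  S0   S1  S0 
   S1   S2  S1 
   S2   S3  S2 
   S3   S3  S4 
 * S4   S3  S2 
(> = start, * = accepting)

start=S0; accept=S4; S0-a>S1; S0-b>S0; S1-a>S2; S1-b>S1; S2-a>S3; S2-b>S2; S3-a>S3; S3-b>S4; S4-a>S3; S4-b>S2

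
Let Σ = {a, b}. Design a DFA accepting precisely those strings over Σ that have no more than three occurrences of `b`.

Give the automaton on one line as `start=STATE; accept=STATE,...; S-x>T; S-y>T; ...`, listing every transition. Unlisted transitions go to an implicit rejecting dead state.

Count `b`s, saturating at 4: states s0 through s3 mean 0 through 3 `b`s seen; s4 means more than 3. Each `b` increments (capped at s4); other symbols loop. Accept from {s0, s1, s2, s3}.
5 states suffice.
        a   b  
>* s0   s0  s1 
 * s1   s1  s2 
 * s2   s2  s3 
 * s3   s3  s4 
   s4   s4  s4 
(> = start, * = accepting)

start=s0; accept=s0,s1,s2,s3; s0-a>s0; s0-b>s1; s1-a>s1; s1-b>s2; s2-a>s2; s2-b>s3; s3-a>s3; s3-b>s4; s4-a>s4; s4-b>s4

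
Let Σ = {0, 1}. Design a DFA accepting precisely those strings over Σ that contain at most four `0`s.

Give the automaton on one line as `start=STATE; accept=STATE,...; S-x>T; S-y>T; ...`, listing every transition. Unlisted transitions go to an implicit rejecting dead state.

Count `0`s, saturating at 5: states A through E mean 0 through 4 `0`s seen; F means more than 4. Each `0` increments (capped at F); other symbols loop. Accept from {A, B, C, D, E}.
A 6-state machine:
       0  1 
>* A   B  A 
 * B   C  B 
 * C   D  C 
 * D   E  D 
 * E   F  E 
   F   F  F 
(> = start, * = accepting)

start=A; accept=A,B,C,D,E; A-0>B; A-1>A; B-0>C; B-1>B; C-0>D; C-1>C; D-0>E; D-1>D; E-0>F; E-1>E; F-0>F; F-1>F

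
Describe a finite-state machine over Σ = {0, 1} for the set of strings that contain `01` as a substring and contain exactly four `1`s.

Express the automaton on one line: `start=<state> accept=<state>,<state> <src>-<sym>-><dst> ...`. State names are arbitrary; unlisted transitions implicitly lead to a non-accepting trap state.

Build one automaton per condition and run them in lockstep. One (3 states) tracks whether and how much of `01` has been seen; the other (6 states) tracks the count of `1`s, saturating at 5. Each combined state is a pair, one component from each; accept when both components accept. Minimizing collapses redundant product states.
10 states suffice.
        0   1  
>  s0   s1  s2 
   s1   s1  s3 
   s2   s3  s4 
   s3   s3  s5 
   s4   s5  s6 
   s5   s5  s7 
   s6   s7  s8 
   s7   s7  s9 
   s8   s8  s8 
 * s9   s9  s8 
(> = start, * = accepting)

start=s0 accept=s9 s0-0->s1 s0-1->s2 s1-0->s1 s1-1->s3 s2-0->s3 s2-1->s4 s3-0->s3 s3-1->s5 s4-0->s5 s4-1->s6 s5-0->s5 s5-1->s7 s6-0->s7 s6-1->s8 s7-0->s7 s7-1->s9 s8-0->s8 s8-1->s8 s9-0->s9 s9-1->s8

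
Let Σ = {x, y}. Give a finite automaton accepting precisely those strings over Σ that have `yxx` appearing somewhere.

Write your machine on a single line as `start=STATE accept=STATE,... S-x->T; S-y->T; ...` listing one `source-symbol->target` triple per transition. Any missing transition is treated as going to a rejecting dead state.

Track how much of `yxx` has been matched so far: state A is no progress, D is the absorbing accept state reached once `yxx` has occurred. Intermediate states record partial matches; on a mismatch, fall back to the longest reusable overlap.
4 states suffice.
       x  y 
>  A   A  B 
   B   C  B 
   C   D  B 
 * D   D  D 
(> = start, * = accepting)

start=A; accept=D; A-x->A; A-y->B; B-x->C; B-y->B; C-x->D; C-y->B; D-x->D; D-y->D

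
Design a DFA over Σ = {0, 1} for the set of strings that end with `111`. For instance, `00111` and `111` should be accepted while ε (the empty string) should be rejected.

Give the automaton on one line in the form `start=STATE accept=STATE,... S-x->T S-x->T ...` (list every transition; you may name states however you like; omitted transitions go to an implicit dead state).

Let each state record the length of the longest suffix of the input read so far that is also a prefix of `111`. B means the last symbol is `1`; C means the last 2 symbols are `11`; D means the last 3 symbols are `111`. Accept only at D, where the string currently ends in `111`.
       0  1 
>  A   A  B 
   B   A  C 
   C   A  D 
 * D   A  D 
(> = start, * = accepting)

start=A accept=D A-0->A A-1->B B-0->A B-1->C C-0->A C-1->D D-0->A D-1->D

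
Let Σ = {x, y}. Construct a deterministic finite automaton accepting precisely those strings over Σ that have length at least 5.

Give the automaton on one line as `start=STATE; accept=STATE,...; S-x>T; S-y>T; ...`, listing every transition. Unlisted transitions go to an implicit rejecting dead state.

We only need to distinguish lengths 0, 1, …, 5, and '>5'. Chain S0 → S1 → S2 → S3 → S4 → S5 → S6 on every symbol, with S6 looping. Accepting states: {S5, S6}.
7 states suffice.
        x   y  
>  S0   S1  S1 
   S1   S2  S2 
   S2   S3  S3 
   S3   S4  S4 
   S4   S5  S5 
 * S5   S6  S6 
 * S6   S6  S6 
(> = start, * = accepting)

start=S0; accept=S5,S6; S0-x>S1; S0-y>S1; S1-x>S2; S1-y>S2; S2-x>S3; S2-y>S3; S3-x>S4; S3-y>S4; S4-x>S5; S4-y>S5; S5-x>S6; S5-y>S6; S6-x>S6; S6-y>S6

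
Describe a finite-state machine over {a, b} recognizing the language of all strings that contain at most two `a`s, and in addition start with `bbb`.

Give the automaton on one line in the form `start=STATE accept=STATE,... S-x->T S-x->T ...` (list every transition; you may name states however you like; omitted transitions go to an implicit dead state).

start=q0 accept=q4,q5,q6 q0-a->q1 q0-b->q2 q1-a->q1 q1-b->q1 q2-a->q1 q2-b->q3 q3-a->q1 q3-b->q4 q4-a->q5 q4-b->q4 q5-a->q6 q5-b->q5 q6-a->q1 q6-b->q6

Run two small machines in parallel and take their product. The first has 4 states tracking the count of `a`s, saturating at 3; the second has 5 states tracking whether the input so far still matches the prefix `bbb`. A product state is a pair (one from each), accepting exactly when both do. After merging equivalent states the machine shrinks.
7 states suffice.
        a   b  
>  q0   q1  q2 
   q1   q1  q1 
   q2   q1  q3 
   q3   q1  q4 
 * q4   q5  q4 
 * q5   q6  q5 
 * q6   q1  q6 
(> = start, * = accepting)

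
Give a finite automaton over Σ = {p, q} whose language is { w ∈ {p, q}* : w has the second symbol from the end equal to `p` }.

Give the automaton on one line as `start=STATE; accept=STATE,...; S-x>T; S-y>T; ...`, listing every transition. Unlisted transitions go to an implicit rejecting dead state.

Because acceptance depends on a position counted from the end, the machine has to buffer the most recent 2 symbols. Make each state the string of the last up-to-2 symbols read; on input `x` shift the window left and append `x`. Accept when the buffered window has length 2 and begins with `p`.
A 7-state machine:
       p  q 
>  A   B  C 
   B   D  E 
   C   F  G 
 * D   D  E 
 * E   F  G 
   F   D  E 
   G   F  G 
(> = start, * = accepting)

start=A; accept=D,E; A-p>B; A-q>C; B-p>D; B-q>E; C-p>F; C-q>G; D-p>D; D-q>E; E-p>F; E-q>G; F-p>D; F-q>E; G-p>F; G-q>G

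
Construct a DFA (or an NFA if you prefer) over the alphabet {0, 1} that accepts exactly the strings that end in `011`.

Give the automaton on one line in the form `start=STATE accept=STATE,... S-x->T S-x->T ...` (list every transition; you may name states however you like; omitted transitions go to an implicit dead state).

Remember how much of `011` the current input suffix matches. State q0 means no match yet; q1 means the last symbol is `0`; q2 means the last 2 symbols are `01`; q3 means the last 3 symbols are `011`. Only q3 accepts. On a mismatch, fall back to the longest proper suffix that is still a prefix of `011`.
A 4-state machine:
        0   1  
>  q0   q1  q0 
   q1   q1  q2 
   q2   q1  q3 
 * q3   q1  q0 
(> = start, * = accepting)

start=q0 accept=q3 q0-0->q1 q0-1->q0 q1-0->q1 q1-1->q2 q2-0->q1 q2-1->q3 q3-0->q1 q3-1->q0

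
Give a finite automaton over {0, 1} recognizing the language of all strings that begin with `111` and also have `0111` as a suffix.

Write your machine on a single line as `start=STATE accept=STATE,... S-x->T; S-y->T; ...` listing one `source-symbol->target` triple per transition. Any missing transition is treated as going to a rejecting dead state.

Run two small machines in parallel and take their product. One (5 states) tracks whether the input so far still matches the prefix `111`; the other (5 states) tracks how much of the suffix `0111` has currently been matched. Each combined state is a pair, one component from each; accept when both components accept. Minimizing collapses redundant product states.
With 9 states:
        0   1  
>  s0   s1  s2 
   s1   s1  s1 
   s2   s1  s3 
   s3   s1  s4 
   s4   s5  s4 
   s5   s5  s6 
   s6   s5  s7 
   s7   s5  s8 
 * s8   s5  s4 
(> = start, * = accepting)

start=s0; accept=s8; s0-0->s1; s0-1->s2; s1-0->s1; s1-1->s1; s2-0->s1; s2-1->s3; s3-0->s1; s3-1->s4; s4-0->s5; s4-1->s4; s5-0->s5; s5-1->s6; s6-0->s5; s6-1->s7; s7-0->s5; s7-1->s8; s8-0->s5; s8-1->s4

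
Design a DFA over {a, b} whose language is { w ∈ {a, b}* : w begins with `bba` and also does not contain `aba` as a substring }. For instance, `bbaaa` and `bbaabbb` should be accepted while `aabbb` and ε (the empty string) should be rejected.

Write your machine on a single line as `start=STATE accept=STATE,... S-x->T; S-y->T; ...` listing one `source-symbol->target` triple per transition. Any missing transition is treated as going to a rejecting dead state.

start=s0; accept=s4,s5,s6; s0-a->s1; s0-b->s2; s1-a->s1; s1-b->s1; s2-a->s1; s2-b->s3; s3-a->s4; s3-b->s1; s4-a->s4; s4-b->s5; s5-a->s1; s5-b->s6; s6-a->s4; s6-b->s6

Handle the two conditions separately and then intersect. The first has 5 states tracking whether the input so far still matches the prefix `bba`; the second has 4 states tracking partial matches of the forbidden pattern `aba`. A product state is a pair (one from each), accepting exactly when both do. Minimizing collapses redundant product states.
With 7 states:
        a   b  
>  s0   s1  s2 
   s1   s1  s1 
   s2   s1  s3 
   s3   s4  s1 
 * s4   s4  s5 
 * s5   s1  s6 
 * s6   s4  s6 
(> = start, * = accepting)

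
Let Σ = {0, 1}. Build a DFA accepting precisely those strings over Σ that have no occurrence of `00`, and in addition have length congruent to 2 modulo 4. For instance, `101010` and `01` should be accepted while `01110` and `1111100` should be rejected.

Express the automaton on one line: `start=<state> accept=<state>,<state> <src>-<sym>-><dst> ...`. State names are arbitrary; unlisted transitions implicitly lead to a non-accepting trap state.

Build one automaton per condition and run them in lockstep. The first has 3 states tracking partial matches of the forbidden pattern `00`; the second has 4 states tracking the input length modulo 4. A product state is a pair (one from each), accepting exactly when both do.
With 12 states:
          0    1  
>  q0     q1   q2 
   q1     q3   q4 
   q2     q5   q4 
   q3     q6   q6 
 * q4     q7   q8 
 * q5     q6   q8 
   q6     q9   q9 
   q7     q9   q0 
   q8    q10   q0 
   q9    q11  q11 
   q10   q11   q2 
   q11    q3   q3 
(> = start, * = accepting)

start=q0 accept=q4,q5 q0-0->q1 q0-1->q2 q1-0->q3 q1-1->q4 q2-0->q5 q2-1->q4 q3-0->q6 q3-1->q6 q4-0->q7 q4-1->q8 q5-0->q6 q5-1->q8 q6-0->q9 q6-1->q9 q7-0->q9 q7-1->q0 q8-0->q10 q8-1->q0 q9-0->q11 q9-1->q11 q10-0->q11 q10-1->q2 q11-0->q3 q11-1->q3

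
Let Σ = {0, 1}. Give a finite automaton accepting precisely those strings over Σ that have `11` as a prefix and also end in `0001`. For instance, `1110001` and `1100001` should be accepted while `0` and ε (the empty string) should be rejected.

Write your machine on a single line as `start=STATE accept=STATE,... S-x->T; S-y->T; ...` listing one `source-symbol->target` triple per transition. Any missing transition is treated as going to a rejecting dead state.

Handle the two conditions separately and then intersect. One (4 states) tracks whether the input so far still matches the prefix `11`; the other (5 states) tracks how much of the suffix `0001` has currently been matched. Each combined state is a pair, one component from each; accept when both components accept. Minimizing collapses redundant product states.
With 8 states:
        0   1  
>  q0   q1  q2 
   q1   q1  q1 
   q2   q1  q3 
   q3   q4  q3 
   q4   q5  q3 
   q5   q6  q3 
   q6   q6  q7 
 * q7   q4  q3 
(> = start, * = accepting)

start=q0; accept=q7; q0-0->q1; q0-1->q2; q1-0->q1; q1-1->q1; q2-0->q1; q2-1->q3; q3-0->q4; q3-1->q3; q4-0->q5; q4-1->q3; q5-0->q6; q5-1->q3; q6-0->q6; q6-1->q7; q7-0->q4; q7-1->q3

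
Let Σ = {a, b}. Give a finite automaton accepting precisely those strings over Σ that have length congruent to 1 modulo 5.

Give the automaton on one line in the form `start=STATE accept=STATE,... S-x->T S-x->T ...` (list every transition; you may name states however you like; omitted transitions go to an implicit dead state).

start=q0 accept=q1 q0-a->q1 q0-b->q1 q1-a->q2 q1-b->q2 q2-a->q3 q2-b->q3 q3-a->q4 q3-b->q4 q4-a->q0 q4-b->q0

Only the length mod 5 matters, so use a 5-cycle: from any state, every input symbol moves to the next state, wrapping q4 back to q0. Mark q1 accepting.
A 5-state machine:
        a   b  
>  q0   q1  q1 
 * q1   q2  q2 
   q2   q3  q3 
   q3   q4  q4 
   q4   q0  q0 
(> = start, * = accepting)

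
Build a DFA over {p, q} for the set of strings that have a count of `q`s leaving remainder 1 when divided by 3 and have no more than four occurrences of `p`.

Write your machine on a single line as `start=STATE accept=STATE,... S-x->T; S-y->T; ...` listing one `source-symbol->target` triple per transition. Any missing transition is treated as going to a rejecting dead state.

start=s0; accept=s2,s4,s7,s10,s13; s0-p->s1; s0-q->s2; s1-p->s3; s1-q->s4; s2-p->s4; s2-q->s5; s3-p->s6; s3-q->s7; s4-p->s7; s4-q->s8; s5-p->s8; s5-q->s0; s6-p->s9; s6-q->s10; s7-p->s10; s7-q->s11; s8-p->s11; s8-q->s1; s9-p->s12; s9-q->s13; s10-p->s13; s10-q->s14; s11-p->s14; s11-q->s3; s12-p->s12; s12-q->s12; s13-p->s12; s13-q->s15; s14-p->s15; s14-q->s6; s15-p->s12; s15-q->s9

Handle the two conditions separately and then intersect. The first has 3 states tracking the count of `q`s modulo 3; the second has 6 states tracking the count of `p`s, saturating at 5. A product state is a pair (one from each), accepting exactly when both do. Minimizing collapses redundant product states.
16 states suffice.
          p    q  
>  s0     s1   s2 
   s1     s3   s4 
 * s2     s4   s5 
   s3     s6   s7 
 * s4     s7   s8 
   s5     s8   s0 
   s6     s9  s10 
 * s7    s10  s11 
   s8    s11   s1 
   s9    s12  s13 
 * s10   s13  s14 
   s11   s14   s3 
   s12   s12  s12 
 * s13   s12  s15 
   s14   s15   s6 
   s15   s12   s9 
(> = start, * = accepting)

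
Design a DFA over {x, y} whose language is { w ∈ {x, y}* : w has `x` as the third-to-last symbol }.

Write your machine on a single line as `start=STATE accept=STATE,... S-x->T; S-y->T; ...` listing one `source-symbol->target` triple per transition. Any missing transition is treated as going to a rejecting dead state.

A DFA must remember the last 3 symbols (since which symbol is third-to-last isn't known until the input ends). Use one state per possible window of the last ≤3 symbols; accept from those whose window starts with `x`.
A 15-state machine:
          x    y  
>  q0     q1   q2 
   q1     q3   q4 
   q2     q5   q6 
   q3     q7   q8 
   q4     q9  q10 
   q5    q11  q12 
   q6    q13  q14 
 * q7     q7   q8 
 * q8     q9  q10 
 * q9    q11  q12 
 * q10   q13  q14 
   q11    q7   q8 
   q12    q9  q10 
   q13   q11  q12 
   q14   q13  q14 
(> = start, * = accepting)

start=q0; accept=q7,q8,q9,q10; q0-x->q1; q0-y->q2; q1-x->q3; q1-y->q4; q2-x->q5; q2-y->q6; q3-x->q7; q3-y->q8; q4-x->q9; q4-y->q10; q5-x->q11; q5-y->q12; q6-x->q13; q6-y->q14; q7-x->q7; q7-y->q8; q8-x->q9; q8-y->q10; q9-x->q11; q9-y->q12; q10-x->q13; q10-y->q14; q11-x->q7; q11-y->q8; q12-x->q9; q12-y->q10; q13-x->q11; q13-y->q12; q14-x->q13; q14-y->q14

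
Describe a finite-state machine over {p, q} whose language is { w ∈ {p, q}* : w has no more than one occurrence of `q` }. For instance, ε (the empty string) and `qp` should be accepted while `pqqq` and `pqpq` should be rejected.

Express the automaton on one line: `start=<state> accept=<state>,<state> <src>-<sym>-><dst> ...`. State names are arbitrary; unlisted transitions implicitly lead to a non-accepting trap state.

start=A accept=A,B A-p->A A-q->B B-p->B B-q->C C-p->C C-q->C

Count `q`s, saturating at 2: state A means no `q` yet, B means one `q` seen, C means more than one. Each `q` increments (capped at C); other symbols loop. Accept from {A, B}.
With 3 states:
       p  q 
>* A   A  B 
 * B   B  C 
   C   C  C 
(> = start, * = accepting)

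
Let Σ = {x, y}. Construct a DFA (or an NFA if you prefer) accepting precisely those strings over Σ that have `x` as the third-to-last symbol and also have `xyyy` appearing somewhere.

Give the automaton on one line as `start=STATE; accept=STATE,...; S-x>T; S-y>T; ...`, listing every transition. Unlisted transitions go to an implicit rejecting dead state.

Run two small machines in parallel and take their product. One (15 states) tracks the last 3 symbols read; the other (5 states) tracks whether and how much of `xyyy` has been seen. Each combined state is a pair, one component from each; accept when both components accept. After merging equivalent states the machine shrinks.
12 states suffice.
          x    y  
>  s0     s1   s0 
   s1     s1   s2 
   s2     s1   s3 
   s3     s1   s4 
   s4     s5   s4 
   s5     s6   s7 
   s6     s8   s9 
   s7    s10  s11 
 * s8     s8   s9 
 * s9    s10  s11 
 * s10    s6   s7 
 * s11    s5   s4 
(> = start, * = accepting)

start=s0; accept=s8,s9,s10,s11; s0-x>s1; s0-y>s0; s1-x>s1; s1-y>s2; s2-x>s1; s2-y>s3; s3-x>s1; s3-y>s4; s4-x>s5; s4-y>s4; s5-x>s6; s5-y>s7; s6-x>s8; s6-y>s9; s7-x>s10; s7-y>s11; s8-x>s8; s8-y>s9; s9-x>s10; s9-y>s11; s10-x>s6; s10-y>s7; s11-x>s5; s11-y>s4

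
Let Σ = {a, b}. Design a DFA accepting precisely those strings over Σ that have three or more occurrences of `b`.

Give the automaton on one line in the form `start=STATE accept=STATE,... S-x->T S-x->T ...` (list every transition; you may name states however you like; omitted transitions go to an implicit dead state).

Count `b`s, saturating at 4: states s0 through s3 mean 0 through 3 `b`s seen; s4 means more than 3. Each `b` increments (capped at s4); other symbols loop. Accept from {s3, s4}.
5 states suffice.
        a   b  
>  s0   s0  s1 
   s1   s1  s2 
   s2   s2  s3 
 * s3   s3  s4 
 * s4   s4  s4 
(> = start, * = accepting)

start=s0 accept=s3,s4 s0-a->s0 s0-b->s1 s1-a->s1 s1-b->s2 s2-a->s2 s2-b->s3 s3-a->s3 s3-b->s4 s4-a->s4 s4-b->s4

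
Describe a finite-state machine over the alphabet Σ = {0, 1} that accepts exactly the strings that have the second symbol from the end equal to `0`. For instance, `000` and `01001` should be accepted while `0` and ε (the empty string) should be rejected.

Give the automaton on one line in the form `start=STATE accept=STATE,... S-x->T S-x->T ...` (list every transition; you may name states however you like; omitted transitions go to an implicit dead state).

start=q0 accept=q3,q4 q0-0->q1 q0-1->q2 q1-0->q3 q1-1->q4 q2-0->q5 q2-1->q6 q3-0->q3 q3-1->q4 q4-0->q5 q4-1->q6 q5-0->q3 q5-1->q4 q6-0->q5 q6-1->q6

A DFA must remember the last 2 symbols (since which symbol is second-to-last isn't known until the input ends). Use one state per possible window of the last ≤2 symbols; accept from those whose window starts with `0`.
With 7 states:
        0   1  
>  q0   q1  q2 
   q1   q3  q4 
   q2   q5  q6 
 * q3   q3  q4 
 * q4   q5  q6 
   q5   q3  q4 
   q6   q5  q6 
(> = start, * = accepting)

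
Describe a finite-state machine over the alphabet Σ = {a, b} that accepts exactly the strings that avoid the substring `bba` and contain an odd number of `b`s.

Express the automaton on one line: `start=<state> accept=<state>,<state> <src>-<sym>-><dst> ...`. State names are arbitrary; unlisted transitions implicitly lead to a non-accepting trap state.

start=q0 accept=q1,q2,q6 q0-a->q0 q0-b->q1 q1-a->q2 q1-b->q3 q2-a->q2 q2-b->q4 q3-a->q5 q3-b->q6 q4-a->q0 q4-b->q6 q5-a->q5 q5-b->q5 q6-a->q5 q6-b->q3

Handle the two conditions separately and then intersect. The first has 4 states tracking partial matches of the forbidden pattern `bba`; the second has 2 states tracking the count of `b`s modulo 2. A product state is a pair (one from each), accepting exactly when both do. After merging equivalent states the machine shrinks.
7 states suffice.
        a   b  
>  q0   q0  q1 
 * q1   q2  q3 
 * q2   q2  q4 
   q3   q5  q6 
   q4   q0  q6 
   q5   q5  q5 
 * q6   q5  q3 
(> = start, * = accepting)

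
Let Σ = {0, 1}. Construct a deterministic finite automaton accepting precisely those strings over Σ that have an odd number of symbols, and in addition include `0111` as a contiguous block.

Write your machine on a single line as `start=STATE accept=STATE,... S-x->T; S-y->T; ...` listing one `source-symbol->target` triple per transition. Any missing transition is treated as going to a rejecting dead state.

Build one automaton per condition and run them in lockstep. One (2 states) tracks the input length modulo 2; the other (5 states) tracks whether and how much of `0111` has been seen. Each combined state is a pair, one component from each; accept when both components accept.
With 10 states:
        0   1  
>  s0   s1  s2 
   s1   s3  s4 
   s2   s3  s0 
   s3   s1  s5 
   s4   s1  s6 
   s5   s3  s7 
   s6   s3  s8 
   s7   s1  s9 
   s8   s9  s9 
 * s9   s8  s8 
(> = start, * = accepting)

start=s0; accept=s9; s0-0->s1; s0-1->s2; s1-0->s3; s1-1->s4; s2-0->s3; s2-1->s0; s3-0->s1; s3-1->s5; s4-0->s1; s4-1->s6; s5-0->s3; s5-1->s7; s6-0->s3; s6-1->s8; s7-0->s1; s7-1->s9; s8-0->s9; s8-1->s9; s9-0->s8; s9-1->s8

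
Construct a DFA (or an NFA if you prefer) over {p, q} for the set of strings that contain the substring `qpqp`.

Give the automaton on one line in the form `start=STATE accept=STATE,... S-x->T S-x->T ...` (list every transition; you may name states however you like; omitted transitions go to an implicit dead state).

start=A accept=E A-p->A A-q->B B-p->C B-q->B C-p->A C-q->D D-p->E D-q->B E-p->E E-q->E

Track how much of `qpqp` has been matched so far: state A is no progress, E is the absorbing accept state reached once `qpqp` has occurred. Intermediate states record partial matches; on a mismatch, fall back to the longest reusable overlap.
A 5-state machine:
       p  q 
>  A   A  B 
   B   C  B 
   C   A  D 
   D   E  B 
 * E   E  E 
(> = start, * = accepting)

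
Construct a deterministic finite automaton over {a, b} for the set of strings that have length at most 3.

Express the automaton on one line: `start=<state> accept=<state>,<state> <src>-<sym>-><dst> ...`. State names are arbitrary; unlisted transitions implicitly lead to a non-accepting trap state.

start=s0 accept=s0,s1,s2,s3 s0-a->s1 s0-b->s1 s1-a->s2 s1-b->s2 s2-a->s3 s2-b->s3 s3-a->s4 s3-b->s4 s4-a->s4 s4-b->s4

Count input length up to 4: every symbol moves from s0 toward s4, which means 'more than 3' and absorbs. Accept from {s0, s1, s2, s3}.
With 5 states:
        a   b  
>* s0   s1  s1 
 * s1   s2  s2 
 * s2   s3  s3 
 * s3   s4  s4 
   s4   s4  s4 
(> = start, * = accepting)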